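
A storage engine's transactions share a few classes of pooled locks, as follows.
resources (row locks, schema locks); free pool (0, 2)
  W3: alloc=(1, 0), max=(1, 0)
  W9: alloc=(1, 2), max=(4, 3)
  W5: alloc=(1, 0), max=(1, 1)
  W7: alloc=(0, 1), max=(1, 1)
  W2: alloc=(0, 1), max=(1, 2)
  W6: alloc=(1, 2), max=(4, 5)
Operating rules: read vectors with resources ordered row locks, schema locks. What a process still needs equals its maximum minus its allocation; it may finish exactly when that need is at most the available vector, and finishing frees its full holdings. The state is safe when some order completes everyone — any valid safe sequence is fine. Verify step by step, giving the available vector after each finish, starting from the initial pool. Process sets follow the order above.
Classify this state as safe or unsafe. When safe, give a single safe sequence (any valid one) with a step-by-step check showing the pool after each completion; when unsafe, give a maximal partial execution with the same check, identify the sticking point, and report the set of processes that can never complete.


UNSAFE.
Key observation: W5, W2, W3, W7 can finish, but then (2, 4) is all there is, and the blocked group's row locks demands exceed it.
Going as far as possible: W5, W2, W3, W7; after that, nothing fits. Verifying each step:
  pool = (0, 2)
  W5 needs (0, 1) <= (0, 2) -> finishes; pool += (1, 0) = (1, 2)
  W2 needs (1, 1) <= (1, 2) -> finishes; pool += (0, 1) = (1, 3)
  W3 needs (0, 0) <= (1, 3) -> finishes; pool += (1, 0) = (2, 3)
  W7 needs (1, 0) <= (2, 3) -> finishes; pool += (0, 1) = (2, 4)
  blocked: W9 wants (3, 1), pool (2, 4) — not enough row locks
  blocked: W6 wants (3, 3), pool (2, 4) — not enough row locks
Permanently blocked: W9 and W6.


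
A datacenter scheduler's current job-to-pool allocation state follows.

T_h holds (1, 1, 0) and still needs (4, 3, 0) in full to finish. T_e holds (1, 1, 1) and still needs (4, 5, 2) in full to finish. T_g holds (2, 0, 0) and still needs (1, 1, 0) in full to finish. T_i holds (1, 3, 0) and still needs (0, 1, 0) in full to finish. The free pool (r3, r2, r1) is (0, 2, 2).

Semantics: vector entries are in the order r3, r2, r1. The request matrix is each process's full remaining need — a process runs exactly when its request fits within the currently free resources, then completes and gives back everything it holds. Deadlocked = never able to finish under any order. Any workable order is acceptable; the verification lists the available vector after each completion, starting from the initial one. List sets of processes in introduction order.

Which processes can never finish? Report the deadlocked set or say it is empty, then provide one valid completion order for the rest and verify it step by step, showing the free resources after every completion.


The deadlocked set is T_h and T_e.
Key observation: r3 is the bottleneck — with T_i, T_g done the pool holds (3, 5, 2), short of every remaining need.
A valid finishing order for the others: T_i, T_g. Check, step by step:
  pool = (0, 2, 2)
  run T_i (needs (0, 1, 0), free (0, 2, 2)); after release of (1, 3, 0) the pool is (1, 5, 2)
  run T_g (needs (1, 1, 0), free (1, 5, 2)); after release of (2, 0, 0) the pool is (3, 5, 2)
The blocked processes can never fit:
  T_h still needs (4, 3, 0) but only (3, 5, 2) is free — short on r3
  T_e still needs (4, 5, 2) but only (3, 5, 2) is free — short on r3


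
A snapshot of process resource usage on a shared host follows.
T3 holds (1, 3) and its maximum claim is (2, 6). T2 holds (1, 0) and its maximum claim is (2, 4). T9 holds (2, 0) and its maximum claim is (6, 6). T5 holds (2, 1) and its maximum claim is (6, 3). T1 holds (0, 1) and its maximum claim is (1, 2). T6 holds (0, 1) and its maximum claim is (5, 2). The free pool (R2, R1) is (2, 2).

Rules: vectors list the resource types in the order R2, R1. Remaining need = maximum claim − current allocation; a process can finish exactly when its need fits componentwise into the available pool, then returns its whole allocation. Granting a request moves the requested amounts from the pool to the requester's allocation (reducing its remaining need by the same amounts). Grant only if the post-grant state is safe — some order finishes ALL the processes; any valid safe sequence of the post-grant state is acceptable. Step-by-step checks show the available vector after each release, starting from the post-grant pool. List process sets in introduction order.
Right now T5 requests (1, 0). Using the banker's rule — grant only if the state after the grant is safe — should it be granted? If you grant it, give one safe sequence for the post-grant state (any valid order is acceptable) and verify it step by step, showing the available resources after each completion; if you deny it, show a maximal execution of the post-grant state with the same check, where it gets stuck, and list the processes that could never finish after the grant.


GRANT: granting preserves safety; a valid post-grant sequence is T1, T3, T2, T5, T9, T6.
Key observation: the grant leaves (1, 2) free — enough for T1, whose release restarts the cascade.
Step-by-step check of the post-grant state:
  pool = (1, 2)
  T1: need (1, 1) fits (1, 2); releases (0, 1), pool now (1, 3)
  T3: need (1, 3) fits (1, 3); releases (1, 3), pool now (2, 6)
  T2: need (1, 4) fits (2, 6); releases (1, 0), pool now (3, 6)
  T5: need (3, 2) fits (3, 6); releases (3, 1), pool now (6, 7)
  T9: need (4, 6) fits (6, 7); releases (2, 0), pool now (8, 7)
  T6: need (5, 1) fits (8, 7); releases (0, 1), pool now (8, 8)


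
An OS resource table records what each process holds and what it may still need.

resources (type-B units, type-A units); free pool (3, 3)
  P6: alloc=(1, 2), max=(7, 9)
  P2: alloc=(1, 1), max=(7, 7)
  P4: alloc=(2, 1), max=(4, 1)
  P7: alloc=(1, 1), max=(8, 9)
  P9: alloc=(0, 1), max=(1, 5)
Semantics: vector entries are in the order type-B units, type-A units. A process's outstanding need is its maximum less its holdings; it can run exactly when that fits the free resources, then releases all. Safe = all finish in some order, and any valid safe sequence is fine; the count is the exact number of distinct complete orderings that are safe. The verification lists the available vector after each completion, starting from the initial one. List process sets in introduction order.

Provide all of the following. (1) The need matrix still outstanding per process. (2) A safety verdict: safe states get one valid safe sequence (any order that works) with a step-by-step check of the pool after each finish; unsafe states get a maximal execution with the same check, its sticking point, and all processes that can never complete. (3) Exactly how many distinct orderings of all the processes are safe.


(1) Remaining need (order type-B units, type-A units):
  P6: (6, 7)
  P2: (6, 6)
  P4: (2, 0)
  P7: (7, 8)
  P9: (1, 4)
(2) The state is UNSAFE.
Key observation: no order helps: past P4, P9, the free pool tops out at (5, 5), below what each blocked process needs in type-B units.
The run P4, P9 cannot be extended any further. Check, step by step:
  pool = (3, 3)
  P4: need (2, 0) fits (3, 3); releases (2, 1), pool now (5, 4)
  P9: need (1, 4) fits (5, 4); releases (0, 1), pool now (5, 5)
  blocked: P6 wants (6, 7), pool (5, 5) — not enough type-B units and type-A units
  blocked: P2 wants (6, 6), pool (5, 5) — not enough type-B units and type-A units
  blocked: P7 wants (7, 8), pool (5, 5) — not enough type-B units and type-A units
Permanently blocked: P6, P2 and P7.
(3) The exact count: 0 of the possible complete orderings are safe sequences.


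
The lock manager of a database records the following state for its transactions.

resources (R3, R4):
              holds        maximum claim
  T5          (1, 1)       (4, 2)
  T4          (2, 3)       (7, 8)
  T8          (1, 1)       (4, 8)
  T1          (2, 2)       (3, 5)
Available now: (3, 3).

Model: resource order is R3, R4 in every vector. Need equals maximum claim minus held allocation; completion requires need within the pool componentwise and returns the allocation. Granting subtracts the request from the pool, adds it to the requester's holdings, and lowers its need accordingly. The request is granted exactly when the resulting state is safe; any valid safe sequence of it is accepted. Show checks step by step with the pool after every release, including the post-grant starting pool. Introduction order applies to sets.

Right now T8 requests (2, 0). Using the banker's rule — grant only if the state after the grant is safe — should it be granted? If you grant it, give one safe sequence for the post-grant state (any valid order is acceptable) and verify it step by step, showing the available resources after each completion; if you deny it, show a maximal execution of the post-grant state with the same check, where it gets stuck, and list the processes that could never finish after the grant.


DENY. Granting would leave the state unsafe.
Key observation: after T1, T5 the pool peaks at (4, 6), and each blocked process is short somewhere: T4 on R3; T8 on R4.
After a pretend grant, a maximal execution: T1, T5 — then nothing else fits. Step-by-step check:
  pool = (1, 3)
  run T1 (needs (1, 3), free (1, 3)); after release of (2, 2) the pool is (3, 5)
  run T5 (needs (3, 1), free (3, 5)); after release of (1, 1) the pool is (4, 6)
  T4 cannot run: need (5, 5) vs free (4, 6) (insufficient R3)
  T8 cannot run: need (1, 7) vs free (4, 6) (insufficient R4)
Had the request been granted, T4 and T8 could never finish.


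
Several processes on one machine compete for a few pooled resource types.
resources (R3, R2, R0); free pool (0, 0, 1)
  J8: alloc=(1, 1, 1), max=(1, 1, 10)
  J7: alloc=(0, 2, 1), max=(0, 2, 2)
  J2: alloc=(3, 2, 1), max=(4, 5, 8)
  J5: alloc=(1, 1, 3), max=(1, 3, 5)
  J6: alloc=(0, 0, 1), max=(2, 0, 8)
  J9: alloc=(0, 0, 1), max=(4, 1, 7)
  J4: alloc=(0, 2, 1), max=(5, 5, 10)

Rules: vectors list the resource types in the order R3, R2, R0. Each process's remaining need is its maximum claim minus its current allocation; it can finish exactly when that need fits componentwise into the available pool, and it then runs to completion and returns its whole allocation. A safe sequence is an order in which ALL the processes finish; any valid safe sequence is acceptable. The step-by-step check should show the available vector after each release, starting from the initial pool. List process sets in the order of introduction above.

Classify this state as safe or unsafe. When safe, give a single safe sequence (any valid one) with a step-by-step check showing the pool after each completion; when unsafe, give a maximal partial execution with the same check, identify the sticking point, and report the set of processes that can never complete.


The state is UNSAFE.
Key observation: even finishing J7, J5 leaves just (1, 3, 5) free — too little R0 for any of the remaining processes.
Going as far as possible: J7, J5; after that, nothing fits. Step-by-step check:
  pool = (0, 0, 1)
  run J7 (needs (0, 0, 1), free (0, 0, 1)); after release of (0, 2, 1) the pool is (0, 2, 2)
  run J5 (needs (0, 2, 2), free (0, 2, 2)); after release of (1, 1, 3) the pool is (1, 3, 5)
  blocked: J8 wants (0, 0, 9), pool (1, 3, 5) — not enough R0
  blocked: J2 wants (1, 3, 7), pool (1, 3, 5) — not enough R0
  blocked: J6 wants (2, 0, 7), pool (1, 3, 5) — not enough R3 and R0
  blocked: J9 wants (4, 1, 6), pool (1, 3, 5) — not enough R3 and R0
  blocked: J4 wants (5, 3, 9), pool (1, 3, 5) — not enough R3 and R0
Never able to finish: J8, J2, J6, J9 and J4.


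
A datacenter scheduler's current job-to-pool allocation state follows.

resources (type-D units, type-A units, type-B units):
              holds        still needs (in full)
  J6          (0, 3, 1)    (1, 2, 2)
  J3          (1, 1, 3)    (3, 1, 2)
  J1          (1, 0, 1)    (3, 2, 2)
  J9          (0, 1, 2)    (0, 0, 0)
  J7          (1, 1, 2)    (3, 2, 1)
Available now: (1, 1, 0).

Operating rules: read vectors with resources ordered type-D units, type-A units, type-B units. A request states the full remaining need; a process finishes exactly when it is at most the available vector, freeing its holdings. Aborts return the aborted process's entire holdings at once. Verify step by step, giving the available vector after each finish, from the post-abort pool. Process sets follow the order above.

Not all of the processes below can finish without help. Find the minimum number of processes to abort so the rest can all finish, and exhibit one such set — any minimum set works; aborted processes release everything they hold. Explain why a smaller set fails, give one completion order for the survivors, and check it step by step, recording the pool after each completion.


Minimum abort set: J1 and J7.
Key observation: no ordering could ever have run J3 before the abort of J1 and J7; with (2, 1, 3) back in the pool it fits at step 2.
Why nothing smaller works — every single abort fails: J6 alone leaves J3 blocked (short on type-D units); J3 alone leaves J1 blocked (short on type-D units); J1 alone leaves J3 blocked (short on type-D units); J9 alone leaves J3 blocked (short on type-D units); J7 alone leaves J3 blocked (short on type-D units).
Survivors finish in the order: J6, J3, J9. Verifying each step (pool after the aborts first):
  pool = (3, 2, 3)
  run J6 (needs (1, 2, 2), free (3, 2, 3)); after release of (0, 3, 1) the pool is (3, 5, 4)
  run J3 (needs (3, 1, 2), free (3, 5, 4)); after release of (1, 1, 3) the pool is (4, 6, 7)
  run J9 (needs (0, 0, 0), free (4, 6, 7)); after release of (0, 1, 2) the pool is (4, 7, 9)


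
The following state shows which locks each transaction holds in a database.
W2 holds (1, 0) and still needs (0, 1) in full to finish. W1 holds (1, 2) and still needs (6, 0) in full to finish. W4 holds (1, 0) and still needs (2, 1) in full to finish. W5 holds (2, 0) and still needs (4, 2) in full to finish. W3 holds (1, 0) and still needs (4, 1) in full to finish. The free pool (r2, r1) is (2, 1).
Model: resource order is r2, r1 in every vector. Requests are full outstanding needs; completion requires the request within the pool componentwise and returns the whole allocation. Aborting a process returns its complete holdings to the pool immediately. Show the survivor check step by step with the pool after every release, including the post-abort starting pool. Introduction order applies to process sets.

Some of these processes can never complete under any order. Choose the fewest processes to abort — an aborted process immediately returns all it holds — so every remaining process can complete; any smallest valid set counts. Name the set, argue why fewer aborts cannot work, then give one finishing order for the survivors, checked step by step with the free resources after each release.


The answer: abort W5.
Key observation: W1 was stuck for good until W5 gave back (2, 0); in the order shown it finishes at step 3.
Minimality: the empty abort set fails — the state is deadlocked as it stands.
The survivors complete as W4, W3, W1, W2. Check, step by step (starting from the post-abort pool):
  pool = (4, 1)
  W4: need (2, 1) fits (4, 1); releases (1, 0), pool now (5, 1)
  W3: need (4, 1) fits (5, 1); releases (1, 0), pool now (6, 1)
  W1: need (6, 0) fits (6, 1); releases (1, 2), pool now (7, 3)
  W2: need (0, 1) fits (7, 3); releases (1, 0), pool now (8, 3)


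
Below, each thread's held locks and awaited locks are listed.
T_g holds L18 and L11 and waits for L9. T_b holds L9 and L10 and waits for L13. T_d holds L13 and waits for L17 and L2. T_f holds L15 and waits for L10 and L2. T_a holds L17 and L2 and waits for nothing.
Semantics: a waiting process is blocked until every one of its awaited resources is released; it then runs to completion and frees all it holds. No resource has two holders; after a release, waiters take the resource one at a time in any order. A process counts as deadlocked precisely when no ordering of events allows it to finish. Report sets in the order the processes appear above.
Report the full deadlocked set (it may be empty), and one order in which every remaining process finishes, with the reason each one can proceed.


No process is deadlocked.
Key observation: the wait graph is acyclic; completion cascades from the unblocked processes through everyone else.
One completion order for the rest: T_a, T_d, T_b, T_f, T_g.
Check, step by step:
  T_a: no waits; runs immediately, freeing L17 and L2
  T_d: everything it awaited (L17 and L2) is free; runs, freeing L13
  T_b: everything it awaited (L13) is free; runs, freeing L9 and L10
  T_f: everything it awaited (L10 and L2) is free; runs, freeing L15
  T_g: everything it awaited (L9) is free; runs, freeing L18 and L11


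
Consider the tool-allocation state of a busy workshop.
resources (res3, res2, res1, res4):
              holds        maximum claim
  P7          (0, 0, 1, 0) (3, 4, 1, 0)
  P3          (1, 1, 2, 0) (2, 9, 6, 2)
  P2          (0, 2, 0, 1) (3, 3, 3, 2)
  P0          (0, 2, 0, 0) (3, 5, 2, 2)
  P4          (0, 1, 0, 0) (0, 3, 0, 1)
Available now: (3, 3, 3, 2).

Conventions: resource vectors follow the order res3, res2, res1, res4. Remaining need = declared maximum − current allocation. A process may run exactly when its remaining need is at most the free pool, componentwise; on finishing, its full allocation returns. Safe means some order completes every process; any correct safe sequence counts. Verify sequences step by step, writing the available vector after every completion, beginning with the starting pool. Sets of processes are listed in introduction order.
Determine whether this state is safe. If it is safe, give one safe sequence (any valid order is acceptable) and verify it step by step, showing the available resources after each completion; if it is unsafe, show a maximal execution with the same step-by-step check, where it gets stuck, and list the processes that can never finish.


SAFE. One safe sequence: P4, P2, P0, P7, P3.
Key observation: reading the order forward, P2 is the first process whose need (3, 1, 3, 1) meets the free pool (3, 4, 3, 2) exactly on a resource it requests.
Verifying each step:
  pool = (3, 3, 3, 2)
  run P4 (needs (0, 2, 0, 1), free (3, 3, 3, 2)); after release of (0, 1, 0, 0) the pool is (3, 4, 3, 2)
  run P2 (needs (3, 1, 3, 1), free (3, 4, 3, 2)); after release of (0, 2, 0, 1) the pool is (3, 6, 3, 3)
  run P0 (needs (3, 3, 2, 2), free (3, 6, 3, 3)); after release of (0, 2, 0, 0) the pool is (3, 8, 3, 3)
  run P7 (needs (3, 4, 0, 0), free (3, 8, 3, 3)); after release of (0, 0, 1, 0) the pool is (3, 8, 4, 3)
  run P3 (needs (1, 8, 4, 2), free (3, 8, 4, 3)); after release of (1, 1, 2, 0) the pool is (4, 9, 6, 3)


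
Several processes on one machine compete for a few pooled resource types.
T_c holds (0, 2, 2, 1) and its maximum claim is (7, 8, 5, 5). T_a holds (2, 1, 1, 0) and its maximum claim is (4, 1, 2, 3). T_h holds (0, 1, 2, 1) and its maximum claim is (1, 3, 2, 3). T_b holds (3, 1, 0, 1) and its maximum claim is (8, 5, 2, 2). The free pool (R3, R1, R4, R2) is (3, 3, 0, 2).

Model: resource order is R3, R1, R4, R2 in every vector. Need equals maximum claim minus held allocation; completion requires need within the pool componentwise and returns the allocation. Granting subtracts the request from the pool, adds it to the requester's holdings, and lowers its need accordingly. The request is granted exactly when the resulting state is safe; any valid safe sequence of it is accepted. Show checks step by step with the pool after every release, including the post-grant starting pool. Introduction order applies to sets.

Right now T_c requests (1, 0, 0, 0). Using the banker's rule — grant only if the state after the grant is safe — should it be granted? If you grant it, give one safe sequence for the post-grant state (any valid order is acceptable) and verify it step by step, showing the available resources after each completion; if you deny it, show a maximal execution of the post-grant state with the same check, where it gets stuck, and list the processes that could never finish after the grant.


DENY — the pretend-granted state is unsafe.
Key observation: R3 is the bottleneck — with T_h, T_a done the pool holds (4, 5, 3, 3), short of every remaining need.
After a pretend grant, a maximal execution: T_h, T_a — then nothing else fits. Verifying each step:
  pool = (2, 3, 0, 2)
  T_h needs (1, 2, 0, 2) <= (2, 3, 0, 2) -> finishes; pool += (0, 1, 2, 1) = (2, 4, 2, 3)
  T_a needs (2, 0, 1, 3) <= (2, 4, 2, 3) -> finishes; pool += (2, 1, 1, 0) = (4, 5, 3, 3)
  blocked: T_c wants (6, 6, 3, 4), pool (4, 5, 3, 3) — not enough R3, R1 and R2
  blocked: T_b wants (5, 4, 2, 1), pool (4, 5, 3, 3) — not enough R3
Processes that could never finish after the grant: T_c and T_b.


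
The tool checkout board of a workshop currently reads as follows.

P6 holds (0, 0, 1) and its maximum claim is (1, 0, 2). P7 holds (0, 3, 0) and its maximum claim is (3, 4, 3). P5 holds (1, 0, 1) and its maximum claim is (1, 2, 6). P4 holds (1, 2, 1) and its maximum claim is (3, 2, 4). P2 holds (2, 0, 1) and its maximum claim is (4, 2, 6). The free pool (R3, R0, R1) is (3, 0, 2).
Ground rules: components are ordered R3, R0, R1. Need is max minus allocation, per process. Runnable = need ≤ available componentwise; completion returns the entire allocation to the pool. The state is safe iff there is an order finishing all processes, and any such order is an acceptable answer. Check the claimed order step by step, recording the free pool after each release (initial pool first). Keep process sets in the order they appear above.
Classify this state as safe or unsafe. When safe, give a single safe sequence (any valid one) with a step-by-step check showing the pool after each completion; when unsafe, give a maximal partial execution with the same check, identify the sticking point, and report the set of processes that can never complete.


UNSAFE.
Key observation: the pool after P6, P4, P7 is (4, 5, 4); every surviving request exceeds it in R1, so progress ends there.
Going as far as possible: P6, P4, P7; after that, nothing fits. Step-by-step check:
  pool = (3, 0, 2)
  run P6 (needs (1, 0, 1), free (3, 0, 2)); after release of (0, 0, 1) the pool is (3, 0, 3)
  run P4 (needs (2, 0, 3), free (3, 0, 3)); after release of (1, 2, 1) the pool is (4, 2, 4)
  run P7 (needs (3, 1, 3), free (4, 2, 4)); after release of (0, 3, 0) the pool is (4, 5, 4)
  P5 cannot run: need (0, 2, 5) vs free (4, 5, 4) (insufficient R1)
  P2 cannot run: need (2, 2, 5) vs free (4, 5, 4) (insufficient R1)
Processes that can never finish: P5 and P2.


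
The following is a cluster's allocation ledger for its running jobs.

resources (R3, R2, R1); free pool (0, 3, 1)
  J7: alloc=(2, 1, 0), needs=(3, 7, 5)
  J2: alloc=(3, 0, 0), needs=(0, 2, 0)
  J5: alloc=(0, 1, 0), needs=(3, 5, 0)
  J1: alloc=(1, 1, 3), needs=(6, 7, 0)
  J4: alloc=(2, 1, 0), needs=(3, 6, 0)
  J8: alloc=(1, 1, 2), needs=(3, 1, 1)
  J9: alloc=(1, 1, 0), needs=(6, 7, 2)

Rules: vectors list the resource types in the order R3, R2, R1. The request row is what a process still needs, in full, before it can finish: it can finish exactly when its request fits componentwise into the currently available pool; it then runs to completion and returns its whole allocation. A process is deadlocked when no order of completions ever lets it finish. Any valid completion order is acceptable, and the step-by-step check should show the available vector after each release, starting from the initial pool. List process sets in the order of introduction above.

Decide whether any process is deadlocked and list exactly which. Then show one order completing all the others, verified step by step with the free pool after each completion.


Deadlocked set: J7, J5, J1, J4 and J9.
Key observation: no order helps: past J2, J8, the free pool tops out at (4, 4, 3), below what each blocked process needs in R2.
The rest can finish in the order J2, J8. Check, step by step:
  pool = (0, 3, 1)
  J2: need (0, 2, 0) fits (0, 3, 1); releases (3, 0, 0), pool now (3, 3, 1)
  J8: need (3, 1, 1) fits (3, 3, 1); releases (1, 1, 2), pool now (4, 4, 3)
The blocked processes can never fit:
  blocked: J7 wants (3, 7, 5), pool (4, 4, 3) — not enough R2 and R1
  blocked: J5 wants (3, 5, 0), pool (4, 4, 3) — not enough R2
  blocked: J1 wants (6, 7, 0), pool (4, 4, 3) — not enough R3 and R2
  blocked: J4 wants (3, 6, 0), pool (4, 4, 3) — not enough R2
  blocked: J9 wants (6, 7, 2), pool (4, 4, 3) — not enough R3 and R2


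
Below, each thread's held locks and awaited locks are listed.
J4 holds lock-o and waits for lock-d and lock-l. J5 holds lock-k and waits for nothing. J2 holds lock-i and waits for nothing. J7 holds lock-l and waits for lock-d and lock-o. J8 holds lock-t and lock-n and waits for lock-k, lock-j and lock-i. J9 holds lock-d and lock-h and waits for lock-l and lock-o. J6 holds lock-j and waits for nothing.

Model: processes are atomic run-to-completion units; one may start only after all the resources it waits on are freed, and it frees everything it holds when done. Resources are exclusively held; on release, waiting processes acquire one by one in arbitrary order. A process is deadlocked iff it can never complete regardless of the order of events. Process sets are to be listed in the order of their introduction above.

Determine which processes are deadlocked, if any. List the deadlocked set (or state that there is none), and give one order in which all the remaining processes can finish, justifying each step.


Deadlocked set: J4, J7 and J9.
Key observation: the wait chain closes on itself along J4 -> J7 -> J4; J9 is caught in further circular waits.
A valid finishing order for the others: J5, J2, J6, J8.
Step-by-step check:
  J5 waits on nothing -> runs at once and releases lock-k
  J2 waits on nothing -> runs at once and releases lock-i
  J6 waits on nothing -> runs at once and releases lock-j
  J8 waits on lock-k, lock-j and lock-i — all released -> runs and releases lock-t and lock-n


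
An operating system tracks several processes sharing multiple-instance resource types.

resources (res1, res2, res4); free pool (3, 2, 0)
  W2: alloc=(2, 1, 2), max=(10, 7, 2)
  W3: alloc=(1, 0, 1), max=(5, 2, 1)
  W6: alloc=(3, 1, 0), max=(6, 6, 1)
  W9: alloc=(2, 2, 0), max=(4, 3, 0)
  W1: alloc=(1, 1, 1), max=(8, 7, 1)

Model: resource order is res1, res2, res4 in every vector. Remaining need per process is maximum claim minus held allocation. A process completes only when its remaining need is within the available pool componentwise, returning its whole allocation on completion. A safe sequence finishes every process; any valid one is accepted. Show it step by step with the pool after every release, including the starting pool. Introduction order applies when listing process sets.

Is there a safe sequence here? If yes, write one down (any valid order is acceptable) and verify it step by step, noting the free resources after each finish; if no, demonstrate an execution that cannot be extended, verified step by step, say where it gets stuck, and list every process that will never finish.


UNSAFE.
Key observation: once W9, W3 finish, the pool peaks at (6, 4, 1) — and every remaining process still needs more res2 than that.
Going as far as possible: W9, W3; after that, nothing fits. Step-by-step check:
  pool = (3, 2, 0)
  W9: need (2, 1, 0) fits (3, 2, 0); releases (2, 2, 0), pool now (5, 4, 0)
  W3: need (4, 2, 0) fits (5, 4, 0); releases (1, 0, 1), pool now (6, 4, 1)
  blocked: W2 wants (8, 6, 0), pool (6, 4, 1) — not enough res1 and res2
  blocked: W6 wants (3, 5, 1), pool (6, 4, 1) — not enough res2
  blocked: W1 wants (7, 6, 0), pool (6, 4, 1) — not enough res1 and res2
Processes that can never finish: W2, W6 and W1.


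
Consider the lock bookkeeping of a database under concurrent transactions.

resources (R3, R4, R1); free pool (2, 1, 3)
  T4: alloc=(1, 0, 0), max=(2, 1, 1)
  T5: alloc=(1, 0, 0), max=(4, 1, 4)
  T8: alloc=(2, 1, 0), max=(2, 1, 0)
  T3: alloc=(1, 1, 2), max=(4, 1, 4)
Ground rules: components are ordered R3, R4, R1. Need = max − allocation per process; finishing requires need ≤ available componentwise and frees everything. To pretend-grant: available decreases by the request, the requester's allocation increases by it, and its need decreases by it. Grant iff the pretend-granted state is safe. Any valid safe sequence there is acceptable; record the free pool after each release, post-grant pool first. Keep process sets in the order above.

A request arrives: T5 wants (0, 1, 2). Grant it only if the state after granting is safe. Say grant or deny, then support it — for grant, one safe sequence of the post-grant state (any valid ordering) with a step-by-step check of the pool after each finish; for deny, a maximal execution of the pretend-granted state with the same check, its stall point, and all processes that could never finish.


DENY: after the grant no complete ordering would exist.
Key observation: R1 is the bottleneck — with T8, T4 done the pool holds (5, 1, 1), short of every remaining need.
After a pretend grant, a maximal execution: T8, T4 — then nothing else fits. Step-by-step check:
  pool = (2, 0, 1)
  T8 needs (0, 0, 0) <= (2, 0, 1) -> finishes; pool += (2, 1, 0) = (4, 1, 1)
  T4 needs (1, 1, 1) <= (4, 1, 1) -> finishes; pool += (1, 0, 0) = (5, 1, 1)
  blocked: T5 wants (3, 0, 2), pool (5, 1, 1) — not enough R1
  blocked: T3 wants (3, 0, 2), pool (5, 1, 1) — not enough R1
Post-grant, the permanently blocked set is T5 and T3.


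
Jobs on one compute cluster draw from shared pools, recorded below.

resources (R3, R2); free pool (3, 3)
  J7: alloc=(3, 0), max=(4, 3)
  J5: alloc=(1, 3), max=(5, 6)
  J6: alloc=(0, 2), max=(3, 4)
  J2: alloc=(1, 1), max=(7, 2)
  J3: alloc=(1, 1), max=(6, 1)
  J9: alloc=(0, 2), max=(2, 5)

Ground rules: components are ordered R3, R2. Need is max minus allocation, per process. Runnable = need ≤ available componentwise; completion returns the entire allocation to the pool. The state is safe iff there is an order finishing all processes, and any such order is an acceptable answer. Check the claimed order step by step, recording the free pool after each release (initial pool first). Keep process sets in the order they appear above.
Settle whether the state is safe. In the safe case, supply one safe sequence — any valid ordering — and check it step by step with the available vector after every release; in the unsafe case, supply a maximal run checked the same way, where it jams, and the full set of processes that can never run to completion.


The state is SAFE; one workable sequence: J7, J2, J6, J5, J3, J9.
Key observation: the first exact fit in this order is J7 — it needs (1, 3) with (3, 3) free, meeting a requested resource to the last unit.
Walking it through:
  pool = (3, 3)
  run J7 (needs (1, 3), free (3, 3)); after release of (3, 0) the pool is (6, 3)
  run J2 (needs (6, 1), free (6, 3)); after release of (1, 1) the pool is (7, 4)
  run J6 (needs (3, 2), free (7, 4)); after release of (0, 2) the pool is (7, 6)
  run J5 (needs (4, 3), free (7, 6)); after release of (1, 3) the pool is (8, 9)
  run J3 (needs (5, 0), free (8, 9)); after release of (1, 1) the pool is (9, 10)
  run J9 (needs (2, 3), free (9, 10)); after release of (0, 2) the pool is (9, 12)


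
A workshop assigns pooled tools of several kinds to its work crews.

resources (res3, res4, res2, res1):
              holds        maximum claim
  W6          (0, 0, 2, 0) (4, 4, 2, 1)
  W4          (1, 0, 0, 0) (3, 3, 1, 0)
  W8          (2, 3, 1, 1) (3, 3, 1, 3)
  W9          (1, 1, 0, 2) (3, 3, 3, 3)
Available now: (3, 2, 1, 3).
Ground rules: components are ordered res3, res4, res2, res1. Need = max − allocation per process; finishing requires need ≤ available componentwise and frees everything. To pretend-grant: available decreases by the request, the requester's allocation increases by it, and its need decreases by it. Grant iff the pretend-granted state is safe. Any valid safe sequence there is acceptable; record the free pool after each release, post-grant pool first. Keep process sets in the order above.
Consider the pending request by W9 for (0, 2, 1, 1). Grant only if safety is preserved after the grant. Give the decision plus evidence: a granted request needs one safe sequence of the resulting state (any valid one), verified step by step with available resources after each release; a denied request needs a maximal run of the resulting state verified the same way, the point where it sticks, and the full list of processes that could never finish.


DENY. Granting would leave the state unsafe.
Key observation: after W8, W4 the pool peaks at (6, 3, 1, 3), and each blocked process is short somewhere: W6 on res4; W9 on res2.
Pretend the grant happened; the run W8, W4 goes as far as possible. Check, step by step:
  pool = (3, 0, 0, 2)
  run W8 (needs (1, 0, 0, 2), free (3, 0, 0, 2)); after release of (2, 3, 1, 1) the pool is (5, 3, 1, 3)
  run W4 (needs (2, 3, 1, 0), free (5, 3, 1, 3)); after release of (1, 0, 0, 0) the pool is (6, 3, 1, 3)
  W6 still needs (4, 4, 0, 1) but only (6, 3, 1, 3) is free — short on res4
  W9 still needs (2, 0, 2, 0) but only (6, 3, 1, 3) is free — short on res2
Processes that could never finish after the grant: W6 and W9.


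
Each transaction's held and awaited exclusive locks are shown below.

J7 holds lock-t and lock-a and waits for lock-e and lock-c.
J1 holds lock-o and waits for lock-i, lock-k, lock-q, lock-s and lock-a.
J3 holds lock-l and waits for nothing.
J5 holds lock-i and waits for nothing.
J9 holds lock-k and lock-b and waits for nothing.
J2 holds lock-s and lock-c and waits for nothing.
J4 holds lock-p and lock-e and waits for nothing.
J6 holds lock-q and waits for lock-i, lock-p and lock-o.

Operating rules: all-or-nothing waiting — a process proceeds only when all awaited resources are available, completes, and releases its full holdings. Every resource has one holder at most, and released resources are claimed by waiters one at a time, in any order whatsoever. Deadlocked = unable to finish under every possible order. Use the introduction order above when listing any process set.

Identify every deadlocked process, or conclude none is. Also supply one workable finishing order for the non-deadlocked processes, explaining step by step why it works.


The deadlocked set is J1 and J6.
Key observation: along J1 -> J6 -> J1, each member waits on what the next one holds — a deadlock; no other process is dragged down with it.
A valid finishing order for the others: J5, J9, J3, J2, J4, J7.
Step-by-step check:
  J5 waits on nothing -> runs at once and releases lock-i
  J9 waits on nothing -> runs at once and releases lock-k and lock-b
  J3 waits on nothing -> runs at once and releases lock-l
  J2 waits on nothing -> runs at once and releases lock-s and lock-c
  J4 waits on nothing -> runs at once and releases lock-p and lock-e
  J7: everything it awaited (lock-e and lock-c) is free; runs, freeing lock-t and lock-a


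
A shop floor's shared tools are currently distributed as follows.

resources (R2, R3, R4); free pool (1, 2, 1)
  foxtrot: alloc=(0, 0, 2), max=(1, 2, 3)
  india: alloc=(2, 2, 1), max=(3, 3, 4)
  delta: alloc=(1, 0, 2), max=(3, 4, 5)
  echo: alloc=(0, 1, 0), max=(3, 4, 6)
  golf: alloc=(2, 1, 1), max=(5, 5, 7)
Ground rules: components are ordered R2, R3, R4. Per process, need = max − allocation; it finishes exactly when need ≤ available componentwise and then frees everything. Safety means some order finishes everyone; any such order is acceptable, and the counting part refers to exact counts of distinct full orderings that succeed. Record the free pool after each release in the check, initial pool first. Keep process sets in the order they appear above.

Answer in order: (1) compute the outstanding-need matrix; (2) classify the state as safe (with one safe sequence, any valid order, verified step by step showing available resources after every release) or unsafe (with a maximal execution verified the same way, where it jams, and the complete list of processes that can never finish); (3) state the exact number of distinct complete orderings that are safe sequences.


(1) Need matrix, components ordered R2, R3, R4:
  foxtrot: (1, 2, 1)
  india: (1, 1, 3)
  delta: (2, 4, 3)
  echo: (3, 3, 6)
  golf: (3, 4, 6)
(2) SAFE, for example via the order foxtrot, india, delta, golf, echo.
Key observation: at foxtrot the run first touches a limit — (1, 2, 1) against (1, 2, 1), exact on a resource it actually requests.
Walking it through:
  pool = (1, 2, 1)
  run foxtrot (needs (1, 2, 1), free (1, 2, 1)); after release of (0, 0, 2) the pool is (1, 2, 3)
  run india (needs (1, 1, 3), free (1, 2, 3)); after release of (2, 2, 1) the pool is (3, 4, 4)
  run delta (needs (2, 4, 3), free (3, 4, 4)); after release of (1, 0, 2) the pool is (4, 4, 6)
  run golf (needs (3, 4, 6), free (4, 4, 6)); after release of (2, 1, 1) the pool is (6, 5, 7)
  run echo (needs (3, 3, 6), free (6, 5, 7)); after release of (0, 1, 0) the pool is (6, 6, 7)
(3) Exactly 2 of the possible complete orderings are safe sequences.


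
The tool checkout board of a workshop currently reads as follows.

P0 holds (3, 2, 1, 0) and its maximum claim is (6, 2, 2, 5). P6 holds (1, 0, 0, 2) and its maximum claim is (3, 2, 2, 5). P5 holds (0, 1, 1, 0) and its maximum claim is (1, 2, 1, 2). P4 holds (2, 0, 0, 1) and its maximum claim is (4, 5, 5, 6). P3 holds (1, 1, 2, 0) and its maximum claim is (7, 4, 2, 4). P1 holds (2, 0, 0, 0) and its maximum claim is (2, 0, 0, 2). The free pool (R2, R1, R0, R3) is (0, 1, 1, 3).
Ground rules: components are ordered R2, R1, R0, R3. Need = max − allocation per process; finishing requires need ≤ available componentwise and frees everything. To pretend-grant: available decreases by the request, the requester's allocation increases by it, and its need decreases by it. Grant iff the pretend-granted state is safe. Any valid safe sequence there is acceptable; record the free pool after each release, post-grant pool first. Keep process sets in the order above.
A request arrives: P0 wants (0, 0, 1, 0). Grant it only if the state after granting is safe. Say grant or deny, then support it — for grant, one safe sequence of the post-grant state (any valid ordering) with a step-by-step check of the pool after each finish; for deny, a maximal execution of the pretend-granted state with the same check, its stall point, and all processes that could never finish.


DENY: after the grant no complete ordering would exist.
Key observation: after P1, P5 the pool peaks at (2, 2, 1, 3), and each blocked process is short somewhere: P0 on R2, R3; P6 on R0; P4 on R1, R0, R3; P3 on R2, R1, R3.
On the post-grant state, P1, P5 is a maximal run — nothing extends it. Verifying each step:
  pool = (0, 1, 0, 3)
  P1 needs (0, 0, 0, 2) <= (0, 1, 0, 3) -> finishes; pool += (2, 0, 0, 0) = (2, 1, 0, 3)
  P5 needs (1, 1, 0, 2) <= (2, 1, 0, 3) -> finishes; pool += (0, 1, 1, 0) = (2, 2, 1, 3)
  P0 still needs (3, 0, 0, 5) but only (2, 2, 1, 3) is free — short on R2 and R3
  P6 still needs (2, 2, 2, 3) but only (2, 2, 1, 3) is free — short on R0
  P4 still needs (2, 5, 5, 5) but only (2, 2, 1, 3) is free — short on R1, R0 and R3
  P3 still needs (6, 3, 0, 4) but only (2, 2, 1, 3) is free — short on R2, R1 and R3
Post-grant, the permanently blocked set is P0, P6, P4 and P3.


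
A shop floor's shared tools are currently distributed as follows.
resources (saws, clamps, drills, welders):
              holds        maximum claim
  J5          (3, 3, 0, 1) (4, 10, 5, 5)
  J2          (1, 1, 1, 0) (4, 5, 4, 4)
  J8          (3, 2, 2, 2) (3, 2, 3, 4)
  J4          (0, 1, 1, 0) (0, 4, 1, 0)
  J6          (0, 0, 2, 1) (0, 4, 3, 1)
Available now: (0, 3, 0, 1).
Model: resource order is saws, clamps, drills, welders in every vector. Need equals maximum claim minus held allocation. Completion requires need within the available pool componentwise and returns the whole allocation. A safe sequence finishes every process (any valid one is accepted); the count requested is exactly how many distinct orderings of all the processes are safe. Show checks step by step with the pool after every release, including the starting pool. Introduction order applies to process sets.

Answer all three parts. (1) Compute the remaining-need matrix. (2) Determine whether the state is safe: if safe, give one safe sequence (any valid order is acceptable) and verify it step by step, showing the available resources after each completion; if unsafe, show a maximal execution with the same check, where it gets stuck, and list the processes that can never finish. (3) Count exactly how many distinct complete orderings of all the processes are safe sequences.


(1) Remaining need (order saws, clamps, drills, welders):
  J5: (1, 7, 5, 4)
  J2: (3, 4, 3, 4)
  J8: (0, 0, 1, 2)
  J4: (0, 3, 0, 0)
  J6: (0, 4, 1, 0)
(2) SAFE. One safe sequence: J4, J6, J8, J2, J5.
Key observation: the order's first zero-slack moment is J4 ((0, 3, 0, 0) needed, (0, 3, 0, 1) free — a requested resource with nothing to spare).
Verifying each step:
  pool = (0, 3, 0, 1)
  J4 needs (0, 3, 0, 0) <= (0, 3, 0, 1) -> finishes; pool += (0, 1, 1, 0) = (0, 4, 1, 1)
  J6 needs (0, 4, 1, 0) <= (0, 4, 1, 1) -> finishes; pool += (0, 0, 2, 1) = (0, 4, 3, 2)
  J8 needs (0, 0, 1, 2) <= (0, 4, 3, 2) -> finishes; pool += (3, 2, 2, 2) = (3, 6, 5, 4)
  J2 needs (3, 4, 3, 4) <= (3, 6, 5, 4) -> finishes; pool += (1, 1, 1, 0) = (4, 7, 6, 4)
  J5 needs (1, 7, 5, 4) <= (4, 7, 6, 4) -> finishes; pool += (3, 3, 0, 1) = (7, 10, 6, 5)
(3) Precisely 1 of the possible complete orderings is a safe sequence.
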